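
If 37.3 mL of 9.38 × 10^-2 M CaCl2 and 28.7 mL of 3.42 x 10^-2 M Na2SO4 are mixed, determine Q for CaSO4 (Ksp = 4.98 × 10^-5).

Q = 7.88 × 10^-4

Total volume = 37.3 + 28.7 = 66 mL.
[Ca^2+] = 9.38 × 10^-2 × (37.3/66) = 5.301 × 10^-2 M
[SO4^2-] = 3.42 × 10^-2 × (28.7/66) = 1.487 × 10^-2 M
CaSO4(s) ⇌ Ca^2+ + SO4^2-, so Q = [Ca^2+][SO4^2-]
Q = (5.301 × 10^-2)(1.487 x 10^-2) = 7.88 × 10^-4
Q > Ksp, so CaSO4 will precipitate.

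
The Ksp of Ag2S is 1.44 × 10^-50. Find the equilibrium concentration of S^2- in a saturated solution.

[S^2-] = 1.53 × 10^-17 M

Ag2S(s) ⇌ 2 Ag^+ + S^2-
Ksp = [Ag^+]^2[S^2-]
Let s = molar solubility. Then [Ag^+] = 2s and [S^2-] = s.
Ksp = (2s)^2s = 4s^3
s = (1.44 × 10^-50 / 4)^(1/3) = 1.533 × 10^-17 M
[S^2-] = s = 1.53 × 10^-17 M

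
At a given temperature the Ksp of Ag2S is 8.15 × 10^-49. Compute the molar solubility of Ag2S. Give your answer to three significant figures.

s = 5.88e-17 M

Ag2S(s) ⇌ 2 Ag^+ + S^2-
Ksp = [Ag^+]^2[S^2-]
If s mol/L of Ag2S dissolves, [Ag^+] = 2s and [S^2-] = s.
So Ksp = (2s)^2 × s = 4s^3
Solving, s = (8.15 × 10^-49/4)^(1/3) = 5.88 × 10^-17 M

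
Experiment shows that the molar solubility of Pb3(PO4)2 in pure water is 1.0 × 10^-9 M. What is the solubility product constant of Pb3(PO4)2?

Pb3(PO4)2(s) <=> 3 Pb^2+ + 2 PO4^3-
For each mole of Pb3(PO4)2 that dissolves: [Pb^2+] = 3s, [PO4^3-] = 2s.
Ksp = [Pb^2+]^3[PO4^3-]^2
Substituting: Ksp = (3s)^3(2s)^2 = 108s^5
Ksp = 108 × (1.0 x 10^-9)^5 = 1.1 × 10^-43

Ksp ≈ 1.1 x 10^-43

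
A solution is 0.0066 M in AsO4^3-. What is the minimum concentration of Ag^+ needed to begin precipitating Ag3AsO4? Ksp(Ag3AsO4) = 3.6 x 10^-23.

Ag3AsO4(s) ⇌ 3 Ag^+ + AsO4^3-
Ksp = [Ag^+]^3[AsO4^3-]
Precipitation begins when Q = Ksp. With [AsO4^3-] = 0.0066 M:
3.6 x 10^-23 = (0.0066) × [Ag^+]^3
[Ag^+] = (3.6 x 10^-23 / 6.6 × 10^-3)^(1/3) = 1.8 x 10^-7 M

1.8 × 10^-7 M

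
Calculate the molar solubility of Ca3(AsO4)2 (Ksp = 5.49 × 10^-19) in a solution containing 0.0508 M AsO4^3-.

Ca3(AsO4)2(s) ⇌ 3 Ca^2+ + 2 AsO4^3-
Ksp = [Ca^2+]^3[AsO4^3-]^2
Let s be the molar solubility in this solution. [Ca^2+] = 3s, [AsO4^3-] = 0.0508 + 2s ≈ 0.0508 (since the AsO4^3- already present dominates).
Ksp ≈ (3s)^3 × (0.0508)^2
s = 1.99 × 10^-6 M
Check: 2s = 4.0 × 10^-6 ≪ 0.0508, so the approximation is valid.

1.99 x 10^-6 M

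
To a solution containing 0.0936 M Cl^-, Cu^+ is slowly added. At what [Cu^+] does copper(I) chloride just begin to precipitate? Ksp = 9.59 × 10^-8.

[Cu^+] = 1.02e-6 M

CuCl(s) ⇌ Cu^+(aq) + Cl^-(aq)
Ksp = [Cu^+][Cl^-]
Precipitation begins when Q = Ksp. With [Cl^-] = 0.0936 M:
9.59 × 10^-8 = (0.0936) × [Cu^+]
[Cu^+] = (9.59 × 10^-8 / 9.36 × 10^-2) = 1.02 × 10^-6 M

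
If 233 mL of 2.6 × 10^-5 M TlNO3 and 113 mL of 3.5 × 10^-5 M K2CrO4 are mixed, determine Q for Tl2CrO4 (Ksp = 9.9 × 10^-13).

Q = 3.5 × 10^-15

Total volume = 233 + 113 = 346 mL.
[Tl^+] = 2.6 x 10^-5 × (233/346) = 1.75 x 10^-5 M
[CrO4^2-] = 3.5 × 10^-5 × (113/346) = 1.14 × 10^-5 M
Tl2CrO4(s) <=> 2 Tl^+ + CrO4^2-, so Q = [Tl^+]^2[CrO4^2-]
Q = (1.75 x 10^-5)^2(1.14 × 10^-5) = 3.5 x 10^-15
Q < Ksp, so no precipitate of Tl2CrO4 forms.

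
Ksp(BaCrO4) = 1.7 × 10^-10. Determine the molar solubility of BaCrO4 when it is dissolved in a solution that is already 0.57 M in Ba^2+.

3.0 × 10^-10 M

BaCrO4(s) <=> Ba^2+ + CrO4^2-
Ksp = [Ba^2+][CrO4^2-]
Let s = moles of BaCrO4 that dissolve per litre. [Ba^2+] = 0.57 + s ≈ 0.57, [CrO4^2-] = s (common-ion effect: Ba^2+ is already 0.57 M).
Ksp ≈ 0.57 × s
s = 3.0 x 10^-10 M
Check: s = 3.0 x 10^-10 ≪ 0.57, so the approximation is valid.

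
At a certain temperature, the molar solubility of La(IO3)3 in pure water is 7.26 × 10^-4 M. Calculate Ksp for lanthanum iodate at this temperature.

La(IO3)3(s) <=> La^3+ + 3 IO3^-
With molar solubility s: [La^3+] = s, [IO3^-] = 3s.
Ksp = [La^3+][IO3^-]^3
Ksp = s(3s)^3 = 27s^4
Ksp = 27 × (7.26 × 10^-4)^4 = 7.50 x 10^-12

Ksp ≈ 7.50e-12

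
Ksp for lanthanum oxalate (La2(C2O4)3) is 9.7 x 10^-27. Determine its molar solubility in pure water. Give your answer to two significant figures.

La2(C2O4)3(s) ⇌ 2 La^3+ + 3 C2O4^2-
Ksp = [La^3+]^2[C2O4^2-]^3
If s mol/L of La2(C2O4)3 dissolves, [La^3+] = 2s and [C2O4^2-] = 3s.
So Ksp = (2s)^2 × (3s)^3 = 108s^5
Solving, s = (9.7 x 10^-27/108)^(1/5) = 2.5 × 10^-6 M

2.5e-6 M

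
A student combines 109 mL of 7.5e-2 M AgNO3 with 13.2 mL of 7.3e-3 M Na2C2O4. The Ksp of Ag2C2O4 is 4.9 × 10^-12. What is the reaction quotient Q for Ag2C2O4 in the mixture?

3.5 × 10^-6

Total volume = 109 + 13.2 = 122.2 mL.
[Ag^+] = 7.5 × 10^-2 × (109/122.2) = 6.69 × 10^-2 M
[C2O4^2-] = 7.3 x 10^-3 × (13.2/122.2) = 7.89 × 10^-4 M
Ag2C2O4(s) ⇌ 2 Ag^+ + C2O4^2-, so Q = [Ag^+]^2[C2O4^2-]
Q = (6.69 × 10^-2)^2(7.89 × 10^-4) = 3.5 × 10^-6
Q > Ksp, so Ag2C2O4 will precipitate.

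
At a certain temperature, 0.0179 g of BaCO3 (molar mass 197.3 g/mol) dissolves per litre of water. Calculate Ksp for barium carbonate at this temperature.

Molar solubility s = (1.79 × 10^-2 g/L) / (197.3 g/mol) = 9.072 x 10^-5 M.
BaCO3(s) ⇌ Ba^2+(aq) + CO3^2-(aq)
With molar solubility s: [Ba^2+] = s, [CO3^2-] = s.
Ksp = [Ba^2+][CO3^2-]
Ksp = (s)(s) = s^2
Ksp = (9.072 × 10^-5)^2 = 8.23 × 10^-9

Ksp = 8.23 × 10^-9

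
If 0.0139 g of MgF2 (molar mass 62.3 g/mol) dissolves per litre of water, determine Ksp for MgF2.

4.44 x 10^-11

Molar solubility s = (1.39 × 10^-2 g/L) / (62.3 g/mol) = 2.231 x 10^-4 M.
MgF2(s) ⇌ Mg^2+(aq) + 2 F^-(aq)
Let s = molar solubility. Then [Mg^2+] = s and [F^-] = 2s.
Ksp = [Mg^2+][F^-]^2
So Ksp = s × (2s)^2 = 4s^3
Ksp = 4 × (2.231 × 10^-4)^3 = 4.44 × 10^-11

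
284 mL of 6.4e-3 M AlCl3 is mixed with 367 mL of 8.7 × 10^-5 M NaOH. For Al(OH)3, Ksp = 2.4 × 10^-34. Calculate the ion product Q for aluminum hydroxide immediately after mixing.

Q ≈ 3.3 × 10^-16

Total volume = 284 + 367 = 651 mL.
[Al^3+] = 6.4 x 10^-3 × (284/651) = 2.79 × 10^-3 M
[OH^-] = 8.7 × 10^-5 × (367/651) = 4.90 × 10^-5 M
Al(OH)3(s) ⇌ Al^3+ + 3 OH^-, so Q = [Al^3+][OH^-]^3
Q = (2.79 × 10^-3)(4.90 × 10^-5)^3 = 3.3 × 10^-16
Q > Ksp, so Al(OH)3 will precipitate.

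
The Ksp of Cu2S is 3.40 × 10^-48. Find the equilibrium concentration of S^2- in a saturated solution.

9.47e-17 M

Cu2S(s) <=> 2 Cu^+(aq) + S^2-(aq)
Ksp = [Cu^+]^2[S^2-]
With molar solubility s: [Cu^+] = 2s, [S^2-] = s.
So Ksp = (2s)^2 × s = 4s^3
Solving, s = (3.40 × 10^-48/4)^(1/3) = 9.473 × 10^-17 M
[S^2-] = s = 9.47 × 10^-17 M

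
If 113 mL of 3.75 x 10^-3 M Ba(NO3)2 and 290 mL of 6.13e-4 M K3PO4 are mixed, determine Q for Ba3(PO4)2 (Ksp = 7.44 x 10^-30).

Q = 2.26 × 10^-16

Total volume = 113 + 290 = 403 mL.
[Ba^2+] = 3.75 × 10^-3 × (113/403) = 1.051 × 10^-3 M
[PO4^3-] = 6.13 x 10^-4 × (290/403) = 4.411 × 10^-4 M
Ba3(PO4)2(s) <=> 3 Ba^2+ + 2 PO4^3-, so Q = [Ba^2+]^3[PO4^3-]^2
Q = (1.051 × 10^-3)^3(4.411 x 10^-4)^2 = 2.26 × 10^-16
Q > Ksp, so Ba3(PO4)2 will precipitate.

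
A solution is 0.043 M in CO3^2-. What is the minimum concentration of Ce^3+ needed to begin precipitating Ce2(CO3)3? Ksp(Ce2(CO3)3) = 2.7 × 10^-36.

Ce2(CO3)3(s) <=> 2 Ce^3+ + 3 CO3^2-
Ksp = [Ce^3+]^2[CO3^2-]^3
Precipitation begins when Q = Ksp. With [CO3^2-] = 0.043 M:
2.7 × 10^-36 = (0.043)^3 × [Ce^3+]^2
[Ce^3+] = (2.7 × 10^-36 / 7.95 × 10^-5)^(1/2) = 1.8 × 10^-16 M

1.8 x 10^-16 M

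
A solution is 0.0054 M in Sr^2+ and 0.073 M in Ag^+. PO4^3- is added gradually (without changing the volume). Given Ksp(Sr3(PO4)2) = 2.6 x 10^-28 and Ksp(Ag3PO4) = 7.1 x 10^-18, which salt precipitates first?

Each salt begins to precipitate when Q = Ksp, i.e. when [PO4^3-] reaches its threshold.
For Sr3(PO4)2: 2.6 x 10^-28 = (0.0054)^3 × [PO4^3-]^2  ⇒  [PO4^3-] = 4.1 x 10^-11 M.
For Ag3PO4: 7.1 x 10^-18 = (0.073)^3 × [PO4^3-]  ⇒  [PO4^3-] = 1.8 × 10^-14 M.
The salt with the lower threshold [PO4^3-] precipitates first: Ag3PO4.

Ag3PO4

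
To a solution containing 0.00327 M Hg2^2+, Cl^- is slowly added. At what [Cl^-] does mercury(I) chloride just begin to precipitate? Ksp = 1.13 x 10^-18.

Hg2Cl2(s) ⇌ Hg2^2+ + 2 Cl^-
Ksp = [Hg2^2+][Cl^-]^2
Precipitation begins when Q = Ksp. With [Hg2^2+] = 0.00327 M:
1.13 x 10^-18 = (0.00327) × [Cl^-]^2
[Cl^-] = (1.13 x 10^-18 / 3.27 x 10^-3)^(1/2) = 1.86 x 10^-8 M

[Cl^-] = 1.86 x 10^-8 M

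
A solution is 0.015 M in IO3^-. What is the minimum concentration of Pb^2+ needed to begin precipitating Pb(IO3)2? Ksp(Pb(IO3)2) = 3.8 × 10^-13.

1.7e-9 M

Pb(IO3)2(s) ⇌ Pb^2+(aq) + 2 IO3^-(aq)
Ksp = [Pb^2+][IO3^-]^2
Precipitation begins when Q = Ksp. With [IO3^-] = 0.015 M:
3.8 × 10^-13 = (0.015)^2 × [Pb^2+]
[Pb^2+] = (3.8 × 10^-13 / 2.25 × 10^-4) = 1.7 x 10^-9 M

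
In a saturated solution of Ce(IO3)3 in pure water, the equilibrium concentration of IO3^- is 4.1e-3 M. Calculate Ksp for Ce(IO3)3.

9.4 x 10^-11

Ce(IO3)3(s) ⇌ Ce^3+(aq) + 3 IO3^-(aq)
Stoichiometry gives [Ce^3+] = (1/3)[IO3^-] = 1.37 x 10^-3 M.
Ksp = [Ce^3+][IO3^-]^3
Ksp = 1.37 × 10^-3 × (4.1 × 10^-3)^3 = 9.4 × 10^-11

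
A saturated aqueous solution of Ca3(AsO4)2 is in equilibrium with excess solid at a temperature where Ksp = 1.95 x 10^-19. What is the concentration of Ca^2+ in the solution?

Ca3(AsO4)2(s) <=> 3 Ca^2+(aq) + 2 AsO4^3-(aq)
Ksp = [Ca^2+]^3[AsO4^3-]^2
Let s = molar solubility. Then [Ca^2+] = 3s and [AsO4^3-] = 2s.
Ksp = (3s)^3(2s)^2 = 108s^5
s^5 = 1.95 x 10^-19 / 108, so s = 7.101 x 10^-5 M
[Ca^2+] = 3s = 2.13 × 10^-4 M

[Ca^2+] ≈ 2.13e-4 M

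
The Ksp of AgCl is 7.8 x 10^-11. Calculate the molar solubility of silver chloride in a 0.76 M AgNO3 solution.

AgCl(s) ⇌ Ag^+(aq) + Cl^-(aq)
Ksp = [Ag^+][Cl^-]
If s mol/L dissolves here, [Ag^+] = 0.76 + s ≈ 0.76, [Cl^-] = s (Ksp is small, so little additional dissolves).
Ksp ≈ 0.76 × s
s = 1.0 × 10^-10 M
Check: s = 1.0 x 10^-10 ≪ 0.76, so the approximation is valid.

s ≈ 1.0 × 10^-10 M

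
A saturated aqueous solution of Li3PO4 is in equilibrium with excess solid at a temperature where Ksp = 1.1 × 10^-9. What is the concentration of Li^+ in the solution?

Li3PO4(s) <=> 3 Li^+ + PO4^3-
Ksp = [Li^+]^3[PO4^3-]
If s mol/L of Li3PO4 dissolves, [Li^+] = 3s and [PO4^3-] = s.
Ksp = (3s)^3s = 27s^4
s^4 = 1.1 × 10^-9 / 27, so s = 2.53 × 10^-3 M
[Li^+] = 3s = 7.6 × 10^-3 M

[Li^+] ≈ 7.6 x 10^-3 M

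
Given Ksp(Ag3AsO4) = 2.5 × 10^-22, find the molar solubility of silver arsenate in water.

s = 1.7 x 10^-6 M

Ag3AsO4(s) ⇌ 3 Ag^+ + AsO4^3-
Ksp = [Ag^+]^3[AsO4^3-]
With molar solubility s: [Ag^+] = 3s, [AsO4^3-] = s.
Ksp = (3s)^3s = 27s^4
s = (2.5 × 10^-22 / 27)^(1/4) = 1.7 x 10^-6 M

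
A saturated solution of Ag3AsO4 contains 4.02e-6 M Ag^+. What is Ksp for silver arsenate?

Ksp = 8.71 × 10^-23

Ag3AsO4(s) ⇌ 3 Ag^+ + AsO4^3-
Stoichiometry gives [AsO4^3-] = (1/3)[Ag^+] = 1.340 × 10^-6 M.
Ksp = [Ag^+]^3[AsO4^3-]
Ksp = (4.02 × 10^-6)^3 × 1.340 × 10^-6 = 8.71 × 10^-23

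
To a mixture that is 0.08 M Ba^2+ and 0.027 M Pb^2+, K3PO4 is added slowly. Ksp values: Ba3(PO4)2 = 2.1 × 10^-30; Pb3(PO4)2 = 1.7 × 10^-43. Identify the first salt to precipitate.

Each salt begins to precipitate when Q = Ksp, i.e. when [PO4^3-] reaches its threshold.
For Ba3(PO4)2: 2.1 × 10^-30 = (0.08)^3 × [PO4^3-]^2  ⇒  [PO4^3-] = 6.4 × 10^-14 M.
For Pb3(PO4)2: 1.7 × 10^-43 = (0.027)^3 × [PO4^3-]^2  ⇒  [PO4^3-] = 9.3 × 10^-20 M.
The salt with the lower threshold [PO4^3-] precipitates first: Pb3(PO4)2.

Pb3(PO4)2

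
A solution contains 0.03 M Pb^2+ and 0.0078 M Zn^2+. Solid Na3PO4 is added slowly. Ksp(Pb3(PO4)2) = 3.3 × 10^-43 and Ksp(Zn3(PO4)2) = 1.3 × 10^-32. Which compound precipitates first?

Each salt begins to precipitate when Q = Ksp, i.e. when [PO4^3-] reaches its threshold.
For Pb3(PO4)2: 3.3 × 10^-43 = (0.03)^3 × [PO4^3-]^2  ⇒  [PO4^3-] = 1.1 x 10^-19 M.
For Zn3(PO4)2: 1.3 × 10^-32 = (0.0078)^3 × [PO4^3-]^2  ⇒  [PO4^3-] = 1.7 x 10^-13 M.
The salt with the lower threshold [PO4^3-] precipitates first: Pb3(PO4)2.

Pb3(PO4)2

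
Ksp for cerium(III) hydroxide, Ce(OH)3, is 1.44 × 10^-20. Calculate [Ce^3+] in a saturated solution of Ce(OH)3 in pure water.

4.81e-6 M

Ce(OH)3(s) ⇌ Ce^3+(aq) + 3 OH^-(aq)
Ksp = [Ce^3+][OH^-]^3
With molar solubility s: [Ce^3+] = s, [OH^-] = 3s.
So Ksp = s × (3s)^3 = 27s^4
Solving, s = (1.44 × 10^-20/27)^(1/4) = 4.806 x 10^-6 M
[Ce^3+] = s = 4.81 x 10^-6 M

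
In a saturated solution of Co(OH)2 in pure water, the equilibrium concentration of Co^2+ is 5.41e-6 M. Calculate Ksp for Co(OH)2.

Ksp = 6.33 × 10^-16

Co(OH)2(s) <=> Co^2+(aq) + 2 OH^-(aq)
Stoichiometry gives [OH^-] = (2/1)[Co^2+] = 1.082 × 10^-5 M.
Ksp = [Co^2+][OH^-]^2
Ksp = 5.41 x 10^-6 × (1.082 × 10^-5)^2 = 6.33 x 10^-16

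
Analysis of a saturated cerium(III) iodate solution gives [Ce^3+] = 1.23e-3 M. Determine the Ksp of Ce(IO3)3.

Ce(IO3)3(s) ⇌ Ce^3+(aq) + 3 IO3^-(aq)
Stoichiometry gives [IO3^-] = (3/1)[Ce^3+] = 3.690 × 10^-3 M.
Ksp = [Ce^3+][IO3^-]^3
Ksp = 1.23 × 10^-3 × (3.690 × 10^-3)^3 = 6.18 x 10^-11

6.18e-11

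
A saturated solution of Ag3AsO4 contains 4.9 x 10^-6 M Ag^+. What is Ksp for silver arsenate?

Ksp = 1.9 × 10^-22

Ag3AsO4(s) <=> 3 Ag^+ + AsO4^3-
Stoichiometry gives [AsO4^3-] = (1/3)[Ag^+] = 1.63 × 10^-6 M.
Ksp = [Ag^+]^3[AsO4^3-]
Ksp = (4.9 × 10^-6)^3 × 1.63 × 10^-6 = 1.9 x 10^-22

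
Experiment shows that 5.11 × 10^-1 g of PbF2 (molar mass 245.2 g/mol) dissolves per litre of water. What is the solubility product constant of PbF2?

Ksp ≈ 3.62 x 10^-8

Molar solubility s = (5.11 x 10^-1 g/L) / (245.2 g/mol) = 2.084 × 10^-3 M.
PbF2(s) ⇌ Pb^2+ + 2 F^-
For each mole of PbF2 that dissolves: [Pb^2+] = s, [F^-] = 2s.
Ksp = [Pb^2+][F^-]^2
Substituting: Ksp = s(2s)^2 = 4s^3
Ksp = 4 × (2.084 × 10^-3)^3 = 3.62 x 10^-8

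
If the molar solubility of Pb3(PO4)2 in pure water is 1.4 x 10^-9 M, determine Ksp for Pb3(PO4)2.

Pb3(PO4)2(s) ⇌ 3 Pb^2+ + 2 PO4^3-
For each mole of Pb3(PO4)2 that dissolves: [Pb^2+] = 3s, [PO4^3-] = 2s.
Ksp = [Pb^2+]^3[PO4^3-]^2
Ksp = (3s)^3(2s)^2 = 108s^5
Ksp = 108 × (1.4 x 10^-9)^5 = 5.8 × 10^-43

Ksp = 5.8e-43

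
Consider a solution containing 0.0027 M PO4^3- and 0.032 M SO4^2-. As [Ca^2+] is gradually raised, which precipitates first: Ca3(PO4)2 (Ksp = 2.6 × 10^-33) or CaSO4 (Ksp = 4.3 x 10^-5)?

Ca3(PO4)2

Precipitation of each salt starts when its ion product equals its Ksp.
For Ca3(PO4)2: 2.6 × 10^-33 = (0.0027)^2 × [Ca^2+]^3  ⇒  [Ca^2+] = 7.1 x 10^-10 M.
For CaSO4: 4.3 x 10^-5 = 0.032 × [Ca^2+]  ⇒  [Ca^2+] = 1.3 × 10^-3 M.
The salt with the lower threshold [Ca^2+] precipitates first: Ca3(PO4)2.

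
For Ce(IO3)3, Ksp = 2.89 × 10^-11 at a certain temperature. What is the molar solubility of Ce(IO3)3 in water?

Ce(IO3)3(s) ⇌ Ce^3+ + 3 IO3^-
Ksp = [Ce^3+][IO3^-]^3
If s mol/L of Ce(IO3)3 dissolves, [Ce^3+] = s and [IO3^-] = 3s.
Substituting: Ksp = s(3s)^3 = 27s^4
s^4 = 2.89 × 10^-11 / 27, so s = 1.02 × 10^-3 M

s = 1.02 × 10^-3 M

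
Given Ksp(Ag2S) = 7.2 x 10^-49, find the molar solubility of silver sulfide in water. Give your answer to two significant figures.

s ≈ 5.6 × 10^-17 M

Ag2S(s) ⇌ 2 Ag^+ + S^2-
Ksp = [Ag^+]^2[S^2-]
If s mol/L of Ag2S dissolves, [Ag^+] = 2s and [S^2-] = s.
So Ksp = (2s)^2 × s = 4s^3
s^3 = 7.2 x 10^-49 / 4, so s = 5.6 × 10^-17 M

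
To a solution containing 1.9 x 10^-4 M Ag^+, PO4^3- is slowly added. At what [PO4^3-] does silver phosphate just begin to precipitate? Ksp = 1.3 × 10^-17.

Ag3PO4(s) ⇌ 3 Ag^+ + PO4^3-
Ksp = [Ag^+]^3[PO4^3-]
Precipitation begins when Q = Ksp. With [Ag^+] = 1.9 x 10^-4 M:
1.3 × 10^-17 = (1.9 x 10^-4)^3 × [PO4^3-]
[PO4^3-] = (1.3 × 10^-17 / 6.86 × 10^-12) = 1.9 × 10^-6 M

1.9 × 10^-6 M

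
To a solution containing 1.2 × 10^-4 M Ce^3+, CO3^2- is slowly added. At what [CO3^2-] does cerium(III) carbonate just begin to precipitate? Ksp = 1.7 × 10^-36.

Ce2(CO3)3(s) ⇌ 2 Ce^3+(aq) + 3 CO3^2-(aq)
Ksp = [Ce^3+]^2[CO3^2-]^3
Precipitation begins when Q = Ksp. With [Ce^3+] = 1.2 × 10^-4 M:
1.7 × 10^-36 = (1.2 × 10^-4)^2 × [CO3^2-]^3
[CO3^2-] = (1.7 × 10^-36 / 1.44 × 10^-8)^(1/3) = 4.9 x 10^-10 M

[CO3^2-] = 4.9 x 10^-10 M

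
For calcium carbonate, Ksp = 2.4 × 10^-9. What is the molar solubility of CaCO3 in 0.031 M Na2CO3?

7.7e-8 M

CaCO3(s) ⇌ Ca^2+ + CO3^2-
Ksp = [Ca^2+][CO3^2-]
Let s = moles of CaCO3 that dissolve per litre. [Ca^2+] = s, [CO3^2-] = 0.031 + s ≈ 0.031 (Ksp is small, so little additional dissolves).
Ksp ≈ s × 0.031
s = 7.7 x 10^-8 M
Check: s = 7.7 × 10^-8 ≪ 0.031, so the approximation is valid.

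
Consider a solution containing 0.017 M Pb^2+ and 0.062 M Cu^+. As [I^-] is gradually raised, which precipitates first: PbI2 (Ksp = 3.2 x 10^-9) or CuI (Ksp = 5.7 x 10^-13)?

CuI

Precipitation of each salt starts when its ion product equals its Ksp.
For PbI2: 3.2 x 10^-9 = 0.017 × [I^-]^2  ⇒  [I^-] = 4.3 × 10^-4 M.
For CuI: 5.7 x 10^-13 = 0.062 × [I^-]  ⇒  [I^-] = 9.2 × 10^-12 M.
The salt with the lower threshold [I^-] precipitates first: CuI.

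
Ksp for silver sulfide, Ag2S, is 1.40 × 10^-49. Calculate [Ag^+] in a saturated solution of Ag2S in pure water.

[Ag^+] ≈ 6.54 x 10^-17 M

Ag2S(s) ⇌ 2 Ag^+(aq) + S^2-(aq)
Ksp = [Ag^+]^2[S^2-]
If s mol/L of Ag2S dissolves, [Ag^+] = 2s and [S^2-] = s.
Ksp = (2s)^2s = 4s^3
Solving, s = (1.40 × 10^-49/4)^(1/3) = 3.271 × 10^-17 M
[Ag^+] = 2s = 6.54 × 10^-17 M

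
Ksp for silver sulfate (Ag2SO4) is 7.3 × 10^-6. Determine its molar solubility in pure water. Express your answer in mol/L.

Ag2SO4(s) <=> 2 Ag^+ + SO4^2-
Ksp = [Ag^+]^2[SO4^2-]
Let s = molar solubility. Then [Ag^+] = 2s and [SO4^2-] = s.
So Ksp = (2s)^2 × s = 4s^3
s^3 = 7.3 × 10^-6 / 4, so s = 1.2 × 10^-2 M

s ≈ 0.012 M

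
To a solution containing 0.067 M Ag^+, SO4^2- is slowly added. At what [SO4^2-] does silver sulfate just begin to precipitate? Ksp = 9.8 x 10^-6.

Ag2SO4(s) ⇌ 2 Ag^+(aq) + SO4^2-(aq)
Ksp = [Ag^+]^2[SO4^2-]
Precipitation begins when Q = Ksp. With [Ag^+] = 0.067 M:
9.8 x 10^-6 = (0.067)^2 × [SO4^2-]
[SO4^2-] = (9.8 x 10^-6 / 4.49 × 10^-3) = 2.2 x 10^-3 M

[SO4^2-] = 2.2 x 10^-3 M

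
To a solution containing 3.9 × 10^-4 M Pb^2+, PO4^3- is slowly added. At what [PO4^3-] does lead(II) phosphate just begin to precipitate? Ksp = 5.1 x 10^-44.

2.9 × 10^-17 M

Pb3(PO4)2(s) <=> 3 Pb^2+ + 2 PO4^3-
Ksp = [Pb^2+]^3[PO4^3-]^2
Precipitation begins when Q = Ksp. With [Pb^2+] = 3.9 × 10^-4 M:
5.1 x 10^-44 = (3.9 × 10^-4)^3 × [PO4^3-]^2
[PO4^3-] = (5.1 x 10^-44 / 5.93 × 10^-11)^(1/2) = 2.9 × 10^-17 M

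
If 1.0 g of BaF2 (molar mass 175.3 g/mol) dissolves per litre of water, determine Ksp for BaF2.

7.4e-7

Molar solubility s = (1.0 g/L) / (175.3 g/mol) = 5.70 × 10^-3 M.
BaF2(s) ⇌ Ba^2+(aq) + 2 F^-(aq)
With molar solubility s: [Ba^2+] = s, [F^-] = 2s.
Ksp = [Ba^2+][F^-]^2
Ksp = s(2s)^2 = 4s^3
Ksp = 4 × (5.70 × 10^-3)^3 = 7.4 x 10^-7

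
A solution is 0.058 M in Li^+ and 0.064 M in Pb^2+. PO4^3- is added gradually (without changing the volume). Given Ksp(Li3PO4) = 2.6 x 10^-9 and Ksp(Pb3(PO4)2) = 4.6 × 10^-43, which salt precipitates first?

Pb3(PO4)2

Each salt begins to precipitate when Q = Ksp, i.e. when [PO4^3-] reaches its threshold.
For Li3PO4: 2.6 x 10^-9 = (0.058)^3 × [PO4^3-]  ⇒  [PO4^3-] = 1.3 x 10^-5 M.
For Pb3(PO4)2: 4.6 × 10^-43 = (0.064)^3 × [PO4^3-]^2  ⇒  [PO4^3-] = 4.2 × 10^-20 M.
The salt with the lower threshold [PO4^3-] precipitates first: Pb3(PO4)2.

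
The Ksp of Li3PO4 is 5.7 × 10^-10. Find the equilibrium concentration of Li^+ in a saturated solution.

[Li^+] ≈ 6.4 x 10^-3 M

Li3PO4(s) <=> 3 Li^+ + PO4^3-
Ksp = [Li^+]^3[PO4^3-]
If s mol/L of Li3PO4 dissolves, [Li^+] = 3s and [PO4^3-] = s.
Substituting: Ksp = (3s)^3s = 27s^4
s^4 = 5.7 × 10^-10 / 27, so s = 2.14 x 10^-3 M
[Li^+] = 3s = 6.4 × 10^-3 M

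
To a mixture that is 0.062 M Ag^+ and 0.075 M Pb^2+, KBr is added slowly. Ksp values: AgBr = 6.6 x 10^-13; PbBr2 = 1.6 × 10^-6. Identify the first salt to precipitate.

Each salt begins to precipitate when Q = Ksp, i.e. when [Br^-] reaches its threshold.
For AgBr: 6.6 x 10^-13 = 0.062 × [Br^-]  ⇒  [Br^-] = 1.1 × 10^-11 M.
For PbBr2: 1.6 × 10^-6 = 0.075 × [Br^-]^2  ⇒  [Br^-] = 4.6 x 10^-3 M.
The salt with the lower threshold [Br^-] precipitates first: AgBr.

AgBr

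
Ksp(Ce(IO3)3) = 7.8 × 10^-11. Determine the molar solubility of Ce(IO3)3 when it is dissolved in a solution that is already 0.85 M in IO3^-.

s = 1.3 × 10^-10 M

Ce(IO3)3(s) ⇌ Ce^3+ + 3 IO3^-
Ksp = [Ce^3+][IO3^-]^3
Let s = moles of Ce(IO3)3 that dissolve per litre. [Ce^3+] = s, [IO3^-] = 0.85 + 3s ≈ 0.85 (common-ion effect: IO3^- is already 0.85 M).
Ksp ≈ s × (0.85)^3
s = 1.3 × 10^-10 M
Check: 3s = 3.8 × 10^-10 ≪ 0.85, so the approximation is valid.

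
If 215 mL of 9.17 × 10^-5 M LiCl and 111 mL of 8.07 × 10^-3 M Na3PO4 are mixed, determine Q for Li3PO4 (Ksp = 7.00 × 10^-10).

Q ≈ 6.08e-16

Total volume = 215 + 111 = 326 mL.
[Li^+] = 9.17 x 10^-5 × (215/326) = 6.048 × 10^-5 M
[PO4^3-] = 8.07 x 10^-3 × (111/326) = 2.748 x 10^-3 M
Li3PO4(s) ⇌ 3 Li^+(aq) + PO4^3-(aq), so Q = [Li^+]^3[PO4^3-]
Q = (6.048 × 10^-5)^3(2.748 x 10^-3) = 6.08 × 10^-16
Q < Ksp, so no precipitate of Li3PO4 forms.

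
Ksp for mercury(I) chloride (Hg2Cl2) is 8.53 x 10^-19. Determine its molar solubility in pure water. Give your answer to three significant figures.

s ≈ 5.97e-7 M

Hg2Cl2(s) ⇌ Hg2^2+ + 2 Cl^-
Ksp = [Hg2^2+][Cl^-]^2
If s mol/L of Hg2Cl2 dissolves, [Hg2^2+] = s and [Cl^-] = 2s.
Substituting: Ksp = s(2s)^2 = 4s^3
Solving, s = (8.53 x 10^-19/4)^(1/3) = 5.97 x 10^-7 M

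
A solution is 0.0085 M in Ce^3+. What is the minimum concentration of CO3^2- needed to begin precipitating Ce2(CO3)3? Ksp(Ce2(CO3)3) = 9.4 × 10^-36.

Ce2(CO3)3(s) <=> 2 Ce^3+ + 3 CO3^2-
Ksp = [Ce^3+]^2[CO3^2-]^3
Precipitation begins when Q = Ksp. With [Ce^3+] = 0.0085 M:
9.4 × 10^-36 = (0.0085)^2 × [CO3^2-]^3
[CO3^2-] = (9.4 × 10^-36 / 7.23 × 10^-5)^(1/3) = 5.1 x 10^-11 M

[CO3^2-] = 5.1 × 10^-11 M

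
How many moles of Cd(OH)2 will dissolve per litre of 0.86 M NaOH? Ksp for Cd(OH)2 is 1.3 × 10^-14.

s ≈ 1.8e-14 M

Cd(OH)2(s) ⇌ Cd^2+ + 2 OH^-
Ksp = [Cd^2+][OH^-]^2
Let s = moles of Cd(OH)2 that dissolve per litre. [Cd^2+] = s, [OH^-] = 0.86 + 2s ≈ 0.86 (since OH^- from NaOH dominates).
Ksp ≈ s × (0.86)^2
s = 1.8 × 10^-14 M
Check: 2s = 3.5 x 10^-14 ≪ 0.86, so the approximation is valid.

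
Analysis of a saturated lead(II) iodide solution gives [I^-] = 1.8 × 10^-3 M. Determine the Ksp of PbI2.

Ksp ≈ 2.9 x 10^-9

PbI2(s) ⇌ Pb^2+ + 2 I^-
Stoichiometry gives [Pb^2+] = (1/2)[I^-] = 9.00 × 10^-4 M.
Ksp = [Pb^2+][I^-]^2
Ksp = 9.00 x 10^-4 × (1.8 × 10^-3)^2 = 2.9 × 10^-9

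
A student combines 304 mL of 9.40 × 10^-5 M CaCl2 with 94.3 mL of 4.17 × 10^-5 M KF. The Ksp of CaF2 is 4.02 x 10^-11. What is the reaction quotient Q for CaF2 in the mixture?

Total volume = 304 + 94.3 = 398.3 mL.
[Ca^2+] = 9.40 × 10^-5 × (304/398.3) = 7.174 x 10^-5 M
[F^-] = 4.17 x 10^-5 × (94.3/398.3) = 9.873 × 10^-6 M
CaF2(s) <=> Ca^2+ + 2 F^-, so Q = [Ca^2+][F^-]^2
Q = (7.174 × 10^-5)(9.873 x 10^-6)^2 = 6.99 × 10^-15
Q < Ksp, so no precipitate of CaF2 forms.

6.99 x 10^-15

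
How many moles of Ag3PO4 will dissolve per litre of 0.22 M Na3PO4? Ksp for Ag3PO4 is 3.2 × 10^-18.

8.1e-7 M

Ag3PO4(s) <=> 3 Ag^+(aq) + PO4^3-(aq)
Ksp = [Ag^+]^3[PO4^3-]
If s mol/L dissolves here, [Ag^+] = 3s, [PO4^3-] = 0.22 + s ≈ 0.22 (since PO4^3- from Na3PO4 dominates).
Ksp ≈ (3s)^3 × 0.22
s = 8.1 x 10^-7 M
Check: s = 8.1 x 10^-7 ≪ 0.22, so the approximation is valid.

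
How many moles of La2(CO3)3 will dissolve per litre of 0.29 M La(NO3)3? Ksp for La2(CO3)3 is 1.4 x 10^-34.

4.0 × 10^-12 M

La2(CO3)3(s) <=> 2 La^3+(aq) + 3 CO3^2-(aq)
Ksp = [La^3+]^2[CO3^2-]^3
Let s be the molar solubility in this solution. [La^3+] = 0.29 + 2s ≈ 0.29, [CO3^2-] = 3s (Ksp is small, so little additional dissolves).
Ksp ≈ (0.29)^2 × (3s)^3
s = 4.0 x 10^-12 M
Check: 2s = 7.9 x 10^-12 ≪ 0.29, so the approximation is valid.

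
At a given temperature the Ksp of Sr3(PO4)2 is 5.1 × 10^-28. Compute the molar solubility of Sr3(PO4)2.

1.4e-6 M

Sr3(PO4)2(s) ⇌ 3 Sr^2+(aq) + 2 PO4^3-(aq)
Ksp = [Sr^2+]^3[PO4^3-]^2
For each mole of Sr3(PO4)2 that dissolves: [Sr^2+] = 3s, [PO4^3-] = 2s.
So Ksp = (3s)^3 × (2s)^2 = 108s^5
Solving, s = (5.1 × 10^-28/108)^(1/5) = 1.4 × 10^-6 M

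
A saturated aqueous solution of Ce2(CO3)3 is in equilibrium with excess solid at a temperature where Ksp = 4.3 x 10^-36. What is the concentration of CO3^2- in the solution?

Ce2(CO3)3(s) <=> 2 Ce^3+(aq) + 3 CO3^2-(aq)
Ksp = [Ce^3+]^2[CO3^2-]^3
With molar solubility s: [Ce^3+] = 2s, [CO3^2-] = 3s.
Ksp = (2s)^2(3s)^3 = 108s^5
s = (4.3 x 10^-36 / 108)^(1/5) = 3.31 x 10^-8 M
[CO3^2-] = 3s = 9.9 × 10^-8 M

[CO3^2-] ≈ 9.9 × 10^-8 M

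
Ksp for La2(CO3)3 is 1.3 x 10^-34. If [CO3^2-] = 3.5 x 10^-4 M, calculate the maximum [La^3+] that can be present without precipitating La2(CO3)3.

[La^3+] ≈ 1.7e-12 M

La2(CO3)3(s) <=> 2 La^3+(aq) + 3 CO3^2-(aq)
Ksp = [La^3+]^2[CO3^2-]^3
Precipitation begins when Q = Ksp. With [CO3^2-] = 3.5 x 10^-4 M:
1.3 x 10^-34 = (3.5 x 10^-4)^3 × [La^3+]^2
[La^3+] = (1.3 x 10^-34 / 4.29 × 10^-11)^(1/2) = 1.7 × 10^-12 M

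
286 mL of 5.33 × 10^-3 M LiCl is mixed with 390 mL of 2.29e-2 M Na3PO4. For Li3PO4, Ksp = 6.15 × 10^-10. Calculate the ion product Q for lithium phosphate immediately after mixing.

Q ≈ 1.51 x 10^-10

Total volume = 286 + 390 = 676 mL.
[Li^+] = 5.33 × 10^-3 × (286/676) = 2.255 x 10^-3 M
[PO4^3-] = 2.29 × 10^-2 × (390/676) = 1.321 × 10^-2 M
Li3PO4(s) ⇌ 3 Li^+(aq) + PO4^3-(aq), so Q = [Li^+]^3[PO4^3-]
Q = (2.255 x 10^-3)^3(1.321 x 10^-2) = 1.51 x 10^-10
Q < Ksp, so no precipitate of Li3PO4 forms.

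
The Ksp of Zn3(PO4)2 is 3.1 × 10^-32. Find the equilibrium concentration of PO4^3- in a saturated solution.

3.9 × 10^-7 M

Zn3(PO4)2(s) ⇌ 3 Zn^2+ + 2 PO4^3-
Ksp = [Zn^2+]^3[PO4^3-]^2
If s mol/L of Zn3(PO4)2 dissolves, [Zn^2+] = 3s and [PO4^3-] = 2s.
So Ksp = (3s)^3 × (2s)^2 = 108s^5
s = (3.1 × 10^-32 / 108)^(1/5) = 1.96 × 10^-7 M
[PO4^3-] = 2s = 3.9 × 10^-7 M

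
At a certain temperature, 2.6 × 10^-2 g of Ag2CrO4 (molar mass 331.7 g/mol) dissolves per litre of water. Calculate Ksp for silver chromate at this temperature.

Ksp ≈ 1.9 x 10^-12

Molar solubility s = (2.6 × 10^-2 g/L) / (331.7 g/mol) = 7.84 × 10^-5 M.
Ag2CrO4(s) ⇌ 2 Ag^+(aq) + CrO4^2-(aq)
With molar solubility s: [Ag^+] = 2s, [CrO4^2-] = s.
Ksp = [Ag^+]^2[CrO4^2-]
Ksp = (2s)^2s = 4s^3
Ksp = 4 × (7.84 x 10^-5)^3 = 1.9 × 10^-12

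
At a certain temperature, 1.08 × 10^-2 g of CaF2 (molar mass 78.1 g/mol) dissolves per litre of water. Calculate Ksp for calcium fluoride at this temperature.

Ksp = 1.06 × 10^-11

Molar solubility s = (1.08 × 10^-2 g/L) / (78.1 g/mol) = 1.383 x 10^-4 M.
CaF2(s) ⇌ Ca^2+ + 2 F^-
For each mole of CaF2 that dissolves: [Ca^2+] = s, [F^-] = 2s.
Ksp = [Ca^2+][F^-]^2
Ksp = s(2s)^2 = 4s^3
Ksp = 4 × (1.383 × 10^-4)^3 = 1.06 × 10^-11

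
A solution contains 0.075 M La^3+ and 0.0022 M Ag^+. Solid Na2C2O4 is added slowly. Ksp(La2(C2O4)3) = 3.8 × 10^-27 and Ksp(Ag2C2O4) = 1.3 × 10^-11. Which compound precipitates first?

Each salt begins to precipitate when Q = Ksp, i.e. when [C2O4^2-] reaches its threshold.
For La2(C2O4)3: 3.8 × 10^-27 = (0.075)^2 × [C2O4^2-]^3  ⇒  [C2O4^2-] = 8.8 × 10^-9 M.
For Ag2C2O4: 1.3 × 10^-11 = (0.0022)^2 × [C2O4^2-]  ⇒  [C2O4^2-] = 2.7 x 10^-6 M.
The salt with the lower threshold [C2O4^2-] precipitates first: La2(C2O4)3.

La2(C2O4)3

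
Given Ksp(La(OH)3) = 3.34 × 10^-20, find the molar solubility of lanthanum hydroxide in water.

La(OH)3(s) <=> La^3+ + 3 OH^-
Ksp = [La^3+][OH^-]^3
With molar solubility s: [La^3+] = s, [OH^-] = 3s.
Ksp = s(3s)^3 = 27s^4
s^4 = 3.34 × 10^-20 / 27, so s = 5.93 × 10^-6 M

5.93 × 10^-6 M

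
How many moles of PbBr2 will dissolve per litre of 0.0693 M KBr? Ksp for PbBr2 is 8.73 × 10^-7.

1.82 x 10^-4 M

PbBr2(s) ⇌ Pb^2+ + 2 Br^-
Ksp = [Pb^2+][Br^-]^2
If s mol/L dissolves here, [Pb^2+] = s, [Br^-] = 0.0693 + 2s ≈ 0.0693 (since Br^- from KBr dominates).
Ksp ≈ s × (0.0693)^2
s = 1.82 x 10^-4 M
Check: 2s = 3.6 x 10^-4 ≪ 0.0693, so the approximation is valid.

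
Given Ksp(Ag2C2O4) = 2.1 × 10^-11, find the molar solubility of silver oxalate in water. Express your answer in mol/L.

1.7 × 10^-4 M

Ag2C2O4(s) <=> 2 Ag^+ + C2O4^2-
Ksp = [Ag^+]^2[C2O4^2-]
If s mol/L of Ag2C2O4 dissolves, [Ag^+] = 2s and [C2O4^2-] = s.
Ksp = (2s)^2s = 4s^3
s = (2.1 × 10^-11 / 4)^(1/3) = 1.7 × 10^-4 M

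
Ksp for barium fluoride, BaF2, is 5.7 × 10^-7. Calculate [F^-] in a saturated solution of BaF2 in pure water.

BaF2(s) ⇌ Ba^2+(aq) + 2 F^-(aq)
Ksp = [Ba^2+][F^-]^2
With molar solubility s: [Ba^2+] = s, [F^-] = 2s.
So Ksp = s × (2s)^2 = 4s^3
Solving, s = (5.7 × 10^-7/4)^(1/3) = 5.22 × 10^-3 M
[F^-] = 2s = 1.0 x 10^-2 M

[F^-] ≈ 1.0e-2 M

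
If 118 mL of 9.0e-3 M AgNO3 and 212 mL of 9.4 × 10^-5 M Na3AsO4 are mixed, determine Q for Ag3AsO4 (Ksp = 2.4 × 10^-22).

Total volume = 118 + 212 = 330 mL.
[Ag^+] = 9.0 × 10^-3 × (118/330) = 3.22 × 10^-3 M
[AsO4^3-] = 9.4 x 10^-5 × (212/330) = 6.04 × 10^-5 M
Ag3AsO4(s) ⇌ 3 Ag^+(aq) + AsO4^3-(aq), so Q = [Ag^+]^3[AsO4^3-]
Q = (3.22 × 10^-3)^3(6.04 × 10^-5) = 2.0 x 10^-12
Q > Ksp, so Ag3AsO4 will precipitate.

Q ≈ 2.0 × 10^-12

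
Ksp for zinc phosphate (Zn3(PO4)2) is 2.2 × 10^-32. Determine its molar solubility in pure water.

1.8 × 10^-7 M

Zn3(PO4)2(s) <=> 3 Zn^2+ + 2 PO4^3-
Ksp = [Zn^2+]^3[PO4^3-]^2
If s mol/L of Zn3(PO4)2 dissolves, [Zn^2+] = 3s and [PO4^3-] = 2s.
Ksp = (3s)^3(2s)^2 = 108s^5
Solving, s = (2.2 × 10^-32/108)^(1/5) = 1.8 × 10^-7 M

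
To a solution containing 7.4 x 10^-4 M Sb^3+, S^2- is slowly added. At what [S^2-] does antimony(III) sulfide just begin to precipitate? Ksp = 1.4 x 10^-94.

Sb2S3(s) <=> 2 Sb^3+ + 3 S^2-
Ksp = [Sb^3+]^2[S^2-]^3
Precipitation begins when Q = Ksp. With [Sb^3+] = 7.4 x 10^-4 M:
1.4 x 10^-94 = (7.4 x 10^-4)^2 × [S^2-]^3
[S^2-] = (1.4 x 10^-94 / 5.48 x 10^-7)^(1/3) = 6.3 × 10^-30 M

[S^2-] = 6.3e-30 M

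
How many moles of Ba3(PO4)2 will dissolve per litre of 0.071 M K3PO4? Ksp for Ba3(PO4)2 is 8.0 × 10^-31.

s = 1.8e-10 M

Ba3(PO4)2(s) ⇌ 3 Ba^2+ + 2 PO4^3-
Ksp = [Ba^2+]^3[PO4^3-]^2
Let s = moles of Ba3(PO4)2 that dissolve per litre. [Ba^2+] = 3s, [PO4^3-] = 0.071 + 2s ≈ 0.071 (Ksp is small, so little additional dissolves).
Ksp ≈ (3s)^3 × (0.071)^2
s = 1.8 x 10^-10 M
Check: 2s = 3.6 × 10^-10 ≪ 0.071, so the approximation is valid.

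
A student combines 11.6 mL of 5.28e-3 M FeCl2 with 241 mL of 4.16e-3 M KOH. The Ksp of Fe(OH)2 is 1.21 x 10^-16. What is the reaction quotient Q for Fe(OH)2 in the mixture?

3.82 × 10^-9

Total volume = 11.6 + 241 = 252.6 mL.
[Fe^2+] = 5.28 x 10^-3 × (11.6/252.6) = 2.425 × 10^-4 M
[OH^-] = 4.16 × 10^-3 × (241/252.6) = 3.969 x 10^-3 M
Fe(OH)2(s) <=> Fe^2+ + 2 OH^-, so Q = [Fe^2+][OH^-]^2
Q = (2.425 x 10^-4)(3.969 × 10^-3)^2 = 3.82 x 10^-9
Q > Ksp, so Fe(OH)2 will precipitate.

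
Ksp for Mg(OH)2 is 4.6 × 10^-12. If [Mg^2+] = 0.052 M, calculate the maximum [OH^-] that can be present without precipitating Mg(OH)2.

Mg(OH)2(s) ⇌ Mg^2+(aq) + 2 OH^-(aq)
Ksp = [Mg^2+][OH^-]^2
Precipitation begins when Q = Ksp. With [Mg^2+] = 0.052 M:
4.6 × 10^-12 = (0.052) × [OH^-]^2
[OH^-] = (4.6 × 10^-12 / 5.2 × 10^-2)^(1/2) = 9.4 x 10^-6 M

[OH^-] = 9.4e-6 M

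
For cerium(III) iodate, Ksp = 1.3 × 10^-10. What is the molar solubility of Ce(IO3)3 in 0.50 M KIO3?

Ce(IO3)3(s) ⇌ Ce^3+ + 3 IO3^-
Ksp = [Ce^3+][IO3^-]^3
Let s = moles of Ce(IO3)3 that dissolve per litre. [Ce^3+] = s, [IO3^-] = 0.50 + 3s ≈ 0.50 (Ksp is small, so little additional dissolves).
Ksp ≈ s × (0.50)^3
s = 1.0 × 10^-9 M
Check: 3s = 3.1 × 10^-9 ≪ 0.50, so the approximation is valid.

s ≈ 1.0 x 10^-9 M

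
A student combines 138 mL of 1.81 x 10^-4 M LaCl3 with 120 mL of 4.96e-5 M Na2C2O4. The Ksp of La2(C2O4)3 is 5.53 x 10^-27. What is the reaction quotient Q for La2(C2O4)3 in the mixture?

Q ≈ 1.15 x 10^-22

Total volume = 138 + 120 = 258 mL.
[La^3+] = 1.81 x 10^-4 × (138/258) = 9.681 x 10^-5 M
[C2O4^2-] = 4.96 × 10^-5 × (120/258) = 2.307 × 10^-5 M
La2(C2O4)3(s) <=> 2 La^3+ + 3 C2O4^2-, so Q = [La^3+]^2[C2O4^2-]^3
Q = (9.681 x 10^-5)^2(2.307 × 10^-5)^3 = 1.15 x 10^-22
Q > Ksp, so La2(C2O4)3 will precipitate.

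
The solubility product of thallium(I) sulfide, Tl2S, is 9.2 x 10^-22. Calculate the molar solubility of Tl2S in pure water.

6.1 × 10^-8 M

Tl2S(s) ⇌ 2 Tl^+(aq) + S^2-(aq)
Ksp = [Tl^+]^2[S^2-]
Let s = molar solubility. Then [Tl^+] = 2s and [S^2-] = s.
So Ksp = (2s)^2 × s = 4s^3
s = (9.2 x 10^-22 / 4)^(1/3) = 6.1 x 10^-8 M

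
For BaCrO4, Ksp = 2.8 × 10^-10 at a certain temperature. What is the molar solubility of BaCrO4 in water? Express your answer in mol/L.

BaCrO4(s) <=> Ba^2+(aq) + CrO4^2-(aq)
Ksp = [Ba^2+][CrO4^2-]
With molar solubility s: [Ba^2+] = s, [CrO4^2-] = s.
Ksp = (s)(s) = s^2
s = (2.8 × 10^-10)^(1/2) = 1.7 × 10^-5 M

s ≈ 1.7 × 10^-5 M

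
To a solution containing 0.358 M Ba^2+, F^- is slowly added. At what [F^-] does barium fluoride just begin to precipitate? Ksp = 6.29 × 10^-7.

BaF2(s) ⇌ Ba^2+ + 2 F^-
Ksp = [Ba^2+][F^-]^2
Precipitation begins when Q = Ksp. With [Ba^2+] = 0.358 M:
6.29 × 10^-7 = (0.358) × [F^-]^2
[F^-] = (6.29 × 10^-7 / 3.58 × 10^-1)^(1/2) = 1.33 × 10^-3 M

[F^-] ≈ 1.33 × 10^-3 M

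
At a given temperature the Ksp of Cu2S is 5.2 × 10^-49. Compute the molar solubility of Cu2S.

Cu2S(s) ⇌ 2 Cu^+ + S^2-
Ksp = [Cu^+]^2[S^2-]
If s mol/L of Cu2S dissolves, [Cu^+] = 2s and [S^2-] = s.
So Ksp = (2s)^2 × s = 4s^3
Solving, s = (5.2 × 10^-49/4)^(1/3) = 5.1 × 10^-17 M

s = 5.1 × 10^-17 M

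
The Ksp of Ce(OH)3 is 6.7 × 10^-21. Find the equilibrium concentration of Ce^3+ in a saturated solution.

[Ce^3+] ≈ 4.0 × 10^-6 M

Ce(OH)3(s) ⇌ Ce^3+(aq) + 3 OH^-(aq)
Ksp = [Ce^3+][OH^-]^3
For each mole of Ce(OH)3 that dissolves: [Ce^3+] = s, [OH^-] = 3s.
Ksp = s(3s)^3 = 27s^4
s^4 = 6.7 × 10^-21 / 27, so s = 3.97 × 10^-6 M
[Ce^3+] = s = 4.0 × 10^-6 M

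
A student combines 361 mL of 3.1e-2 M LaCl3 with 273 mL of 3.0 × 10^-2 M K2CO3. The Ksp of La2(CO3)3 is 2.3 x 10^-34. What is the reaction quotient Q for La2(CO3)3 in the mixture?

6.7 x 10^-10

Total volume = 361 + 273 = 634 mL.
[La^3+] = 3.1 x 10^-2 × (361/634) = 1.77 x 10^-2 M
[CO3^2-] = 3.0 × 10^-2 × (273/634) = 1.29 × 10^-2 M
La2(CO3)3(s) ⇌ 2 La^3+ + 3 CO3^2-, so Q = [La^3+]^2[CO3^2-]^3
Q = (1.77 × 10^-2)^2(1.29 × 10^-2)^3 = 6.7 × 10^-10
Q > Ksp, so La2(CO3)3 will precipitate.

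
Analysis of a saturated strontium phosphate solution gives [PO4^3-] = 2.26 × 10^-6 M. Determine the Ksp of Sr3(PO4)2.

Sr3(PO4)2(s) ⇌ 3 Sr^2+ + 2 PO4^3-
Stoichiometry gives [Sr^2+] = (3/2)[PO4^3-] = 3.390 × 10^-6 M.
Ksp = [Sr^2+]^3[PO4^3-]^2
Ksp = (3.390 x 10^-6)^3 × (2.26 × 10^-6)^2 = 1.99 × 10^-28

Ksp ≈ 1.99e-28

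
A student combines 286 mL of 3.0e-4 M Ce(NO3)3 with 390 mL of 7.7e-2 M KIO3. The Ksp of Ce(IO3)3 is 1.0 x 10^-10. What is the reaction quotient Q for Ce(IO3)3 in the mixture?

Q ≈ 1.1 × 10^-8

Total volume = 286 + 390 = 676 mL.
[Ce^3+] = 3.0 x 10^-4 × (286/676) = 1.27 × 10^-4 M
[IO3^-] = 7.7 × 10^-2 × (390/676) = 4.44 × 10^-2 M
Ce(IO3)3(s) ⇌ Ce^3+ + 3 IO3^-, so Q = [Ce^3+][IO3^-]^3
Q = (1.27 × 10^-4)(4.44 × 10^-2)^3 = 1.1 × 10^-8
Q > Ksp, so Ce(IO3)3 will precipitate.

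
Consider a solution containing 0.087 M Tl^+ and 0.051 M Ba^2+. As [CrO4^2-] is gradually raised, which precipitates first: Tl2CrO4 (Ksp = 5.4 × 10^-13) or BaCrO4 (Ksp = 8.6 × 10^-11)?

Precipitation of each salt starts when its ion product equals its Ksp.
For Tl2CrO4: 5.4 × 10^-13 = (0.087)^2 × [CrO4^2-]  ⇒  [CrO4^2-] = 7.1 × 10^-11 M.
For BaCrO4: 8.6 × 10^-11 = 0.051 × [CrO4^2-]  ⇒  [CrO4^2-] = 1.7 × 10^-9 M.
The salt with the lower threshold [CrO4^2-] precipitates first: Tl2CrO4.

Tl2CrO4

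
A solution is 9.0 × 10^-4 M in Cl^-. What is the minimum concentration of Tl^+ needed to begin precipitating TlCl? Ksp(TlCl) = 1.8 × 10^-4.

[Tl^+] = 2.0 x 10^-1 M

TlCl(s) ⇌ Tl^+ + Cl^-
Ksp = [Tl^+][Cl^-]
Precipitation begins when Q = Ksp. With [Cl^-] = 9.0 × 10^-4 M:
1.8 × 10^-4 = (9.0 × 10^-4) × [Tl^+]
[Tl^+] = (1.8 × 10^-4 / 9.0 × 10^-4) = 2.0 × 10^-1 M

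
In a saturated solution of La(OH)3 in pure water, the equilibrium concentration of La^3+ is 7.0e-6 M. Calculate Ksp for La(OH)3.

6.5 × 10^-20

La(OH)3(s) ⇌ La^3+ + 3 OH^-
Stoichiometry gives [OH^-] = (3/1)[La^3+] = 2.10 × 10^-5 M.
Ksp = [La^3+][OH^-]^3
Ksp = 7.0 x 10^-6 × (2.10 × 10^-5)^3 = 6.5 × 10^-20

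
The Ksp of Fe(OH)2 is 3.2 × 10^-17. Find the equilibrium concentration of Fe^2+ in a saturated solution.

Fe(OH)2(s) ⇌ Fe^2+ + 2 OH^-
Ksp = [Fe^2+][OH^-]^2
For each mole of Fe(OH)2 that dissolves: [Fe^2+] = s, [OH^-] = 2s.
So Ksp = s × (2s)^2 = 4s^3
s = (3.2 × 10^-17 / 4)^(1/3) = 2.00 × 10^-6 M
[Fe^2+] = s = 2.0 × 10^-6 M

[Fe^2+] = 2.0e-6 M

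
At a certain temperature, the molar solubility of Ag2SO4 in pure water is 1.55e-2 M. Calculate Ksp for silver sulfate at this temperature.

Ag2SO4(s) ⇌ 2 Ag^+(aq) + SO4^2-(aq)
Let s = molar solubility. Then [Ag^+] = 2s and [SO4^2-] = s.
Ksp = [Ag^+]^2[SO4^2-]
Ksp = (2s)^2s = 4s^3
Ksp = 4 × (1.55 x 10^-2)^3 = 1.49 × 10^-5

Ksp ≈ 1.49 × 10^-5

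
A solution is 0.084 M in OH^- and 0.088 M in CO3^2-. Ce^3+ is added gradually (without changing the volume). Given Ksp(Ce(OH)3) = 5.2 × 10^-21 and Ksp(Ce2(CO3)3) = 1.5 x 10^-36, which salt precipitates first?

Ce(OH)3

Precipitation of each salt starts when its ion product equals its Ksp.
For Ce(OH)3: 5.2 × 10^-21 = (0.084)^3 × [Ce^3+]  ⇒  [Ce^3+] = 8.8 × 10^-18 M.
For Ce2(CO3)3: 1.5 x 10^-36 = (0.088)^3 × [Ce^3+]^2  ⇒  [Ce^3+] = 4.7 × 10^-17 M.
The salt with the lower threshold [Ce^3+] precipitates first: Ce(OH)3.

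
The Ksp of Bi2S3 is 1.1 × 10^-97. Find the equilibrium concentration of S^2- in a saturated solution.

[S^2-] ≈ 4.8 × 10^-20 M

Bi2S3(s) <=> 2 Bi^3+ + 3 S^2-
Ksp = [Bi^3+]^2[S^2-]^3
If s mol/L of Bi2S3 dissolves, [Bi^3+] = 2s and [S^2-] = 3s.
So Ksp = (2s)^2 × (3s)^3 = 108s^5
s = (1.1 × 10^-97 / 108)^(1/5) = 1.59 × 10^-20 M
[S^2-] = 3s = 4.8 × 10^-20 M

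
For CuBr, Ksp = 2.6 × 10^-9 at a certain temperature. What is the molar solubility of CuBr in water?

CuBr(s) <=> Cu^+(aq) + Br^-(aq)
Ksp = [Cu^+][Br^-]
For each mole of CuBr that dissolves: [Cu^+] = s, [Br^-] = s.
Ksp = (s)(s) = s^2
s = √(2.6 × 10^-9) = 5.1 × 10^-5 M

s ≈ 5.1 × 10^-5 M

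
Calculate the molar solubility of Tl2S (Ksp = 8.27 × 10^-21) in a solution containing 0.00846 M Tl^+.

s = 1.16e-16 M

Tl2S(s) <=> 2 Tl^+(aq) + S^2-(aq)
Ksp = [Tl^+]^2[S^2-]
Let s = moles of Tl2S that dissolve per litre. [Tl^+] = 0.00846 + 2s ≈ 0.00846, [S^2-] = s (common-ion effect: Tl^+ is already 0.00846 M).
Ksp ≈ (0.00846)^2 × s
s = 1.16 × 10^-16 M
Check: 2s = 2.3 × 10^-16 ≪ 0.00846, so the approximation is valid.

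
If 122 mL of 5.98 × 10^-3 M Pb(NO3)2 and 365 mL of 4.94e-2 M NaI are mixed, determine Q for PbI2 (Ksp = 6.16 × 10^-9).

Q = 2.05 x 10^-6

Total volume = 122 + 365 = 487 mL.
[Pb^2+] = 5.98 × 10^-3 × (122/487) = 1.498 x 10^-3 M
[I^-] = 4.94 × 10^-2 × (365/487) = 3.702 × 10^-2 M
PbI2(s) ⇌ Pb^2+(aq) + 2 I^-(aq), so Q = [Pb^2+][I^-]^2
Q = (1.498 × 10^-3)(3.702 × 10^-2)^2 = 2.05 x 10^-6
Q > Ksp, so PbI2 will precipitate.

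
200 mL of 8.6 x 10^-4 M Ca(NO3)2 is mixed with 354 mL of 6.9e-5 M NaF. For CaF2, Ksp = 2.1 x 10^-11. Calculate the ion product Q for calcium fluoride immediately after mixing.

Total volume = 200 + 354 = 554 mL.
[Ca^2+] = 8.6 × 10^-4 × (200/554) = 3.10 × 10^-4 M
[F^-] = 6.9 x 10^-5 × (354/554) = 4.41 × 10^-5 M
CaF2(s) ⇌ Ca^2+(aq) + 2 F^-(aq), so Q = [Ca^2+][F^-]^2
Q = (3.10 x 10^-4)(4.41 x 10^-5)^2 = 6.0 x 10^-13
Q < Ksp, so no precipitate of CaF2 forms.

6.0 × 10^-13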